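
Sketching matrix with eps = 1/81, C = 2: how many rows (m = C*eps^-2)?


1/eps = 81.
(1/eps)^2 = 6561.
m = 2*6561 = 13122.

13122


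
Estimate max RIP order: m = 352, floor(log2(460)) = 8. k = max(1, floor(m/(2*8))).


floor(log2(460)) = 8.
2*8 = 16.
m/(2*floor(log2(n))) = 352/16 ≈ 22.0.
floor = 22.
k = max(1, 22) = 22.

22


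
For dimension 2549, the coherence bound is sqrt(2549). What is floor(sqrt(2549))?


50^2 = 2500 <= 2549 < 2601 = 51^2, so 50 <= sqrt(2549) < 51.
floor(sqrt(2549)) = 50.

50


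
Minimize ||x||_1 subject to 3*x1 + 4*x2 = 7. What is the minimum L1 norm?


Axis intercepts:
  x1 = 7/3, x2 = 0: L1 = 7/3
  x1 = 0, x2 = 7/4: L1 = 7/4
x* = (0, 7/4)
||x*||_1 = 7/4.

7/4


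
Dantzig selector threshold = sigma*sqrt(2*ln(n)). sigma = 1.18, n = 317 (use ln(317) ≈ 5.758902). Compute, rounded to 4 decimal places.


ln(317) ≈ 5.758902.
2*ln(n) ≈ 11.517804.
sqrt(2*ln(n)) ≈ sqrt(11.517804) ≈ 3.393789.
threshold ≈ 1.18*3.393789 = 4.00467102 ≈ 4.0047.

4.0047


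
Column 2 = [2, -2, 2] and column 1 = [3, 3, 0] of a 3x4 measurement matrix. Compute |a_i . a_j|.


Inner product: 2*3 + -2*3 + 2*0
Products: [6, -6, 0]
Sum = 0.
|dot| = 0.

0


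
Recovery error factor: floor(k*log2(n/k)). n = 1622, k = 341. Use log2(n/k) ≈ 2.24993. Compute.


log2(n/k) = log2(1622/341) ≈ 2.24993.
k*log2(n/k) ≈ 341*2.24993 = 767.22613.
floor(767.22613) = 767.

767


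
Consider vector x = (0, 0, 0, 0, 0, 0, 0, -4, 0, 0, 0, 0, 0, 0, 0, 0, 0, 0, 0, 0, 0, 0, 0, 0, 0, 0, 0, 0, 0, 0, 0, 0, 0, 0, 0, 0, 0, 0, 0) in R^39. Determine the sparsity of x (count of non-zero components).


Non-zero positions: [7].
Sparsity = 1.

1


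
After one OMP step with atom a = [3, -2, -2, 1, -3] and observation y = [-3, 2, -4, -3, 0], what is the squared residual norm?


a^T a = 27.
a^T y = -8.
coeff = -8/27 = -8/27.
||r||^2 = 962/27.

962/27


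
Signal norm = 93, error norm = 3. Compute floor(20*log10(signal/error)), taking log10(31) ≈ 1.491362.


||x||/||e|| = 93/3 = 31.
log10(31) ≈ 1.491362.
20*log10(||x||/||e||) ≈ 20*1.491362 = 29.82724.
floor(29.82724) = 29.

29


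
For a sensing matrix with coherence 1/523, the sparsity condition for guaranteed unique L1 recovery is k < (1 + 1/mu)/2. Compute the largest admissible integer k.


1/mu = 523.
1 + 1/mu = 524.
(1 + 1/mu)/2 = 262 is an integer and the inequality is strict, so k_max = 262 - 1 = 261.

261


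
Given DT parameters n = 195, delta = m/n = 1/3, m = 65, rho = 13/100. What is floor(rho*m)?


m = 1/3*195 = 65.
rho = 13/100.
rho*m = 13/100*65 = 8.45.
k = floor(8.45) = 8.

8


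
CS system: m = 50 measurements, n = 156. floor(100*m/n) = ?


100*m/n = 100*50/156 ≈ 32.0513.
floor = 32.

32


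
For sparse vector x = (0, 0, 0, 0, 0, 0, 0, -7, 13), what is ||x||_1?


Non-zero entries: [(7, -7), (8, 13)]
Absolute values: [7, 13]
||x||_1 = sum = 20.

20


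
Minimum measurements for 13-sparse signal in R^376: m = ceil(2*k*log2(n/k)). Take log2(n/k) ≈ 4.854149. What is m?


log2(n/k) = log2(376/13) ≈ 4.854149.
2*k*log2(n/k) ≈ 2*13*4.854149 = 126.207874.
m = ceil(126.207874) = 127.

127


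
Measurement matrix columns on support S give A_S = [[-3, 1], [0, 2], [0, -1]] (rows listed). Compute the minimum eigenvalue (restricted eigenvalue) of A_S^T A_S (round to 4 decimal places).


A_S^T A_S = [[9, -3], [-3, 6]].
trace = 15.
det = 45.
disc = trace^2 - 4*det = 225 - 4*45 = 45.
sqrt(45) ≈ 6.708204.
lam_min = (15 - sqrt(45))/2 ≈ (15 - 6.708204)/2 = 4.145898 ≈ 4.1459.

4.1459


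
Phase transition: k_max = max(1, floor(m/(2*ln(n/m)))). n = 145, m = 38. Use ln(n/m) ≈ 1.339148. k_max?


n/m = 145/38.
ln(n/m) ≈ 1.339148.
2*ln(n/m) ≈ 2.678296.
m/(2*ln(n/m)) ≈ 38/2.678296 ≈ 14.1881.
floor = 14.
k_max = max(1, 14) = 14.

14


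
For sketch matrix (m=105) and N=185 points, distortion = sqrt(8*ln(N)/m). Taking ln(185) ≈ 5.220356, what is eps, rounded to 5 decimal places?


ln(185) ≈ 5.220356.
8*ln(N)/m ≈ 8*5.220356/105 ≈ 0.39774141.
eps = sqrt(0.39774141) ≈ 0.6306674 ≈ 0.63067.

0.63067


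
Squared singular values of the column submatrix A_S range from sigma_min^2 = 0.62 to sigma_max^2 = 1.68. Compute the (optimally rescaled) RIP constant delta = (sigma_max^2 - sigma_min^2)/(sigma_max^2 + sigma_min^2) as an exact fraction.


lambda_max - lambda_min = 1.68 - 0.62 = 1.06.
lambda_max + lambda_min = 1.68 + 0.62 = 2.30.
delta = 1.06/2.30 = 106/230 = 53/115.

53/115


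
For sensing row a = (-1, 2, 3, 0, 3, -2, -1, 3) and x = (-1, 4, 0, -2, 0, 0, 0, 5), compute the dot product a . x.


Non-zero terms: ['-1*-1', '2*4', '0*-2', '3*5']
Products: [1, 8, 0, 15]
y = sum = 24.

24


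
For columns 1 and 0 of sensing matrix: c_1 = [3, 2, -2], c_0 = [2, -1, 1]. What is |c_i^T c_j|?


Inner product: 3*2 + 2*-1 + -2*1
Products: [6, -2, -2]
Sum = 2.
|dot| = 2.

2


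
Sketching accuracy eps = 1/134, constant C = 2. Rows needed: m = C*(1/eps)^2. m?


1/eps = 134.
(1/eps)^2 = 17956.
m = 2*17956 = 35912.

35912


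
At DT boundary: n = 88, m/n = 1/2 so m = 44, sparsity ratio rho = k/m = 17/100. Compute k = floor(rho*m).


m = 1/2*88 = 44.
rho = 17/100.
rho*m = 17/100*44 = 7.48.
k = floor(7.48) = 7.

7


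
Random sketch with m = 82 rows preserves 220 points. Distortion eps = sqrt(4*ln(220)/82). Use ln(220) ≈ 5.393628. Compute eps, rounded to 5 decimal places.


ln(220) ≈ 5.393628.
4*ln(N)/m ≈ 4*5.393628/82 ≈ 0.2631038.
eps = sqrt(0.2631038) ≈ 0.5129364 ≈ 0.51294.

0.51294


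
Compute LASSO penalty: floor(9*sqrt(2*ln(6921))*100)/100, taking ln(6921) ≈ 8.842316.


ln(6921) ≈ 8.842316.
2*ln(n) ≈ 17.684632.
sqrt(2*ln(n)) ≈ sqrt(17.684632) ≈ 4.20531.
lambda ≈ 9*4.20531 = 37.84779.
floor(lambda*100)/100 = 37.84.

37.84


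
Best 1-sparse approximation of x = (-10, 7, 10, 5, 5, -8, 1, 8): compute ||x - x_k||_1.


Sorted |x_i| descending: [10, 10, 8, 8, 7, 5, 5, 1]
Keep top 1: [10]
Tail entries: [10, 8, 8, 7, 5, 5, 1]
L1 error = sum of tail = 44.

44


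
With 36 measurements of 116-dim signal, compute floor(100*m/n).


100*m/n = 100*36/116 ≈ 31.0345.
floor = 31.

31


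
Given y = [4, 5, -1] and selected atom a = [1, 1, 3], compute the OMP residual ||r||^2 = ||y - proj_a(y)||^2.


a^T a = 11.
a^T y = 6.
coeff = 6/11 = 6/11.
||r||^2 = 426/11.

426/11


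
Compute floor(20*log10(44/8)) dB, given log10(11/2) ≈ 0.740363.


||x||/||e|| = 44/8 = 11/2.
log10(11/2) ≈ 0.740363.
20*log10(||x||/||e||) ≈ 20*0.740363 = 14.80726.
floor(14.80726) = 14.

14


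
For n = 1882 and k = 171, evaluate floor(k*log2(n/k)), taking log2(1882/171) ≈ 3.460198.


log2(n/k) = log2(1882/171) ≈ 3.460198.
k*log2(n/k) ≈ 171*3.460198 = 591.693858.
floor(591.693858) = 591.

591


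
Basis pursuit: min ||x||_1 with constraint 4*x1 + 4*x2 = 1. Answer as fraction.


Axis intercepts:
  x1 = 1/4, x2 = 0: L1 = 1/4
  x1 = 0, x2 = 1/4: L1 = 1/4
x* = (1/4, 0)
||x*||_1 = 1/4.

1/4


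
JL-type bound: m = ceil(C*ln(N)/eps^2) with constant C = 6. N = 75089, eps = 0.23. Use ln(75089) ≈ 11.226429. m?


ln(75089) ≈ 11.226429.
eps^2 = 0.23^2 = 0.0529.
C*ln(N)/eps^2 ≈ 6*11.226429/0.0529 ≈ 1273.319.
m = ceil(1273.319) = 1274.

1274


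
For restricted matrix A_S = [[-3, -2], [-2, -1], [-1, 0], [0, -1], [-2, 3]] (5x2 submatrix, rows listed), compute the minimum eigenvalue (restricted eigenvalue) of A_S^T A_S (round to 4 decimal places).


A_S^T A_S = [[18, 2], [2, 15]].
trace = 33.
det = 266.
disc = trace^2 - 4*det = 1089 - 4*266 = 25.
sqrt(25) = 5.
lam_min = (33 - 5)/2 = 14 = 14.0000.

14.0000


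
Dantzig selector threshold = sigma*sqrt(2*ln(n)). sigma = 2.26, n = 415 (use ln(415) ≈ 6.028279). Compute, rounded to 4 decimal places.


ln(415) ≈ 6.028279.
2*ln(n) ≈ 12.056558.
sqrt(2*ln(n)) ≈ sqrt(12.056558) ≈ 3.472255.
threshold ≈ 2.26*3.472255 = 7.8472963 ≈ 7.8473.

7.8473


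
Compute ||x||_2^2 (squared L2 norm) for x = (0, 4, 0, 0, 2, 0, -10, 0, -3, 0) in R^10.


Non-zero entries: [(1, 4), (4, 2), (6, -10), (8, -3)]
Squares: [16, 4, 100, 9]
||x||_2^2 = sum = 129.

129


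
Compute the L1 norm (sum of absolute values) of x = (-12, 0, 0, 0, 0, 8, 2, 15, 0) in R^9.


Non-zero entries: [(0, -12), (5, 8), (6, 2), (7, 15)]
Absolute values: [12, 8, 2, 15]
||x||_1 = sum = 37.

37


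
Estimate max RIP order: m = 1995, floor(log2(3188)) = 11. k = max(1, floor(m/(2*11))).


floor(log2(3188)) = 11.
2*11 = 22.
m/(2*floor(log2(n))) = 1995/22 ≈ 90.6818.
floor = 90.
k = max(1, 90) = 90.

90


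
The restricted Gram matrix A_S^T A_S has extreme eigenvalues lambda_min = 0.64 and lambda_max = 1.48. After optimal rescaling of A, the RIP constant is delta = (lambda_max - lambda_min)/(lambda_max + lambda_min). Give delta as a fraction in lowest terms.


lambda_max - lambda_min = 1.48 - 0.64 = 0.84.
lambda_max + lambda_min = 1.48 + 0.64 = 2.12.
delta = 0.84/2.12 = 84/212 = 21/53.

21/53


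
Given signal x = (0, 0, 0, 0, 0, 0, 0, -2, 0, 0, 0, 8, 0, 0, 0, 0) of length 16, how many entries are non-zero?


Non-zero positions: [7, 11].
Sparsity = 2.

2


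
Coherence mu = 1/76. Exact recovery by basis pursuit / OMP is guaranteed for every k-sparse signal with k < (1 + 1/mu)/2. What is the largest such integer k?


1/mu = 76.
1 + 1/mu = 77.
(1 + 1/mu)/2 = 38.5 is not an integer, so k_max = floor(38.5) = 38.

38


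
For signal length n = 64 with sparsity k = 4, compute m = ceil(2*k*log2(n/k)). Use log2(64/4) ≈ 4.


log2(n/k) = log2(64/4) ≈ 4.
2*k*log2(n/k) ≈ 2*4*4 = 32.
m = ceil(32) = 32.

32


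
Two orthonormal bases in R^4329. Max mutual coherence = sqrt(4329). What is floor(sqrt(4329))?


65^2 = 4225 <= 4329 < 4356 = 66^2, so 65 <= sqrt(4329) < 66.
floor(sqrt(4329)) = 65.

65


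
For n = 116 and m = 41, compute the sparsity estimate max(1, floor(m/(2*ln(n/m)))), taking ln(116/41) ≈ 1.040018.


n/m = 116/41.
ln(n/m) ≈ 1.040018.
2*ln(n/m) ≈ 2.080036.
m/(2*ln(n/m)) ≈ 41/2.080036 ≈ 19.7112.
floor = 19.
k_max = max(1, 19) = 19.

19


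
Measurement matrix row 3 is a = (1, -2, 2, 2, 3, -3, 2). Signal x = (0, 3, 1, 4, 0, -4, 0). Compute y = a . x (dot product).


Non-zero terms: ['-2*3', '2*1', '2*4', '-3*-4']
Products: [-6, 2, 8, 12]
y = sum = 16.

16


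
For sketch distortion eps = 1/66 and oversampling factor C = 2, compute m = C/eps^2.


1/eps = 66.
(1/eps)^2 = 4356.
m = 2*4356 = 8712.

8712


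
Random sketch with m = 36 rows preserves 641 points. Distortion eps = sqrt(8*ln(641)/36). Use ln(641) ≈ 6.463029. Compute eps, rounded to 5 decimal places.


ln(641) ≈ 6.463029.
8*ln(N)/m ≈ 8*6.463029/36 ≈ 1.43622867.
eps = sqrt(1.43622867) ≈ 1.1984276 ≈ 1.19843.

1.19843


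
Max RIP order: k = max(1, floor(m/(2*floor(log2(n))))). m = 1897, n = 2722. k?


floor(log2(2722)) = 11.
2*11 = 22.
m/(2*floor(log2(n))) = 1897/22 ≈ 86.2273.
floor = 86.
k = max(1, 86) = 86.

86


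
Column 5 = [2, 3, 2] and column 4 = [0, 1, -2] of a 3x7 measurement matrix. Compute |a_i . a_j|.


Inner product: 2*0 + 3*1 + 2*-2
Products: [0, 3, -4]
Sum = -1.
|dot| = 1.

1


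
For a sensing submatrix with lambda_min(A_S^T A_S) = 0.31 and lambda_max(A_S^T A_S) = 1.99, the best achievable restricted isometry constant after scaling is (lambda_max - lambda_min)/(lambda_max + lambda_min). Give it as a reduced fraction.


lambda_max - lambda_min = 1.99 - 0.31 = 1.68.
lambda_max + lambda_min = 1.99 + 0.31 = 2.30.
delta = 1.68/2.30 = 168/230 = 84/115.

84/115


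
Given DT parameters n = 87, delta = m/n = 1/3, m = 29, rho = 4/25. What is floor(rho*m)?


m = 1/3*87 = 29.
rho = 4/25.
rho*m = 4/25*29 = 4.64.
k = floor(4.64) = 4.

4


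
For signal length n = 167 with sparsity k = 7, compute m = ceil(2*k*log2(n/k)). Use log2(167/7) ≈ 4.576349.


log2(n/k) = log2(167/7) ≈ 4.576349.
2*k*log2(n/k) ≈ 2*7*4.576349 = 64.068886.
m = ceil(64.068886) = 65.

65


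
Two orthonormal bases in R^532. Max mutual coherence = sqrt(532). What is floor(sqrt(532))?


23^2 = 529 <= 532 < 576 = 24^2, so 23 <= sqrt(532) < 24.
floor(sqrt(532)) = 23.

23


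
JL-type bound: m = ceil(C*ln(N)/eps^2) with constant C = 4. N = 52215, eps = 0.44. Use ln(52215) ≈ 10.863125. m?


ln(52215) ≈ 10.863125.
eps^2 = 0.44^2 = 0.1936.
C*ln(N)/eps^2 ≈ 4*10.863125/0.1936 ≈ 224.4447.
m = ceil(224.4447) = 225.

225


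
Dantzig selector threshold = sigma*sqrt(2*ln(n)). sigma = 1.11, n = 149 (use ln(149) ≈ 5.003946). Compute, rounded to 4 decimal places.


ln(149) ≈ 5.003946.
2*ln(n) ≈ 10.007892.
sqrt(2*ln(n)) ≈ sqrt(10.007892) ≈ 3.163525.
threshold ≈ 1.11*3.163525 = 3.51151275 ≈ 3.5115.

3.5115


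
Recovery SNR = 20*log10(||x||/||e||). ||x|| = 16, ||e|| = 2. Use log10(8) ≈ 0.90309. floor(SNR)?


||x||/||e|| = 16/2 = 8.
log10(8) ≈ 0.90309.
20*log10(||x||/||e||) ≈ 20*0.90309 = 18.0618.
floor(18.0618) = 18.

18


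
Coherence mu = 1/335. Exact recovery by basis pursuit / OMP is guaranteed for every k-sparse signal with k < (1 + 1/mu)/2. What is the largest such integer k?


1/mu = 335.
1 + 1/mu = 336.
(1 + 1/mu)/2 = 168 is an integer and the inequality is strict, so k_max = 168 - 1 = 167.

167


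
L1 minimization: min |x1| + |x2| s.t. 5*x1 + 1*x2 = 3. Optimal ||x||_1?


Axis intercepts:
  x1 = 3/5, x2 = 0: L1 = 3/5
  x1 = 0, x2 = 3: L1 = 3
x* = (3/5, 0)
||x*||_1 = 3/5.

3/5


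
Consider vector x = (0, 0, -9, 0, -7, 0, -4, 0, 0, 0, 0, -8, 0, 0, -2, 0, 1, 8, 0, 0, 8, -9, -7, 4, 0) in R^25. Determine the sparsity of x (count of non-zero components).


Non-zero positions: [2, 4, 6, 11, 14, 16, 17, 20, 21, 22, 23].
Sparsity = 11.

11


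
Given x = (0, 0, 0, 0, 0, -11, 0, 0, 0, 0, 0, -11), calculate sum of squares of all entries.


Non-zero entries: [(5, -11), (11, -11)]
Squares: [121, 121]
||x||_2^2 = sum = 242.

242


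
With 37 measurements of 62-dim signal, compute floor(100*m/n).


100*m/n = 100*37/62 ≈ 59.6774.
floor = 59.

59


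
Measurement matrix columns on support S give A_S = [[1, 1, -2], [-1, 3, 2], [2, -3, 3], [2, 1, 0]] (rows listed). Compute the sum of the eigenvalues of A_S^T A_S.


Sum of eigenvalues of A_S^T A_S = trace(A_S^T A_S) = sum of squared column norms of A_S.
A_S^T A_S diagonal: [10, 20, 17].
trace = 10 + 20 + 17 = 47.

47


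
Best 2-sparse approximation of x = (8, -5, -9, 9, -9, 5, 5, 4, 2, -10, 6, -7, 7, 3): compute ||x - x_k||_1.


Sorted |x_i| descending: [10, 9, 9, 9, 8, 7, 7, 6, 5, 5, 5, 4, 3, 2]
Keep top 2: [10, 9]
Tail entries: [9, 9, 8, 7, 7, 6, 5, 5, 5, 4, 3, 2]
L1 error = sum of tail = 70.

70


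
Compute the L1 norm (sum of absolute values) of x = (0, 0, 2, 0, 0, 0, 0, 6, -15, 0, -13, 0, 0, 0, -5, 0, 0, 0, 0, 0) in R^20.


Non-zero entries: [(2, 2), (7, 6), (8, -15), (10, -13), (14, -5)]
Absolute values: [2, 6, 15, 13, 5]
||x||_1 = sum = 41.

41


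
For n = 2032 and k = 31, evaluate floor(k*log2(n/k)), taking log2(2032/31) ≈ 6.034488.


log2(n/k) = log2(2032/31) ≈ 6.034488.
k*log2(n/k) ≈ 31*6.034488 = 187.069128.
floor(187.069128) = 187.

187


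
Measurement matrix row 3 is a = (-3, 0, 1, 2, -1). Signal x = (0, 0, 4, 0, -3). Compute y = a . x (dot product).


Non-zero terms: ['1*4', '-1*-3']
Products: [4, 3]
y = sum = 7.

7


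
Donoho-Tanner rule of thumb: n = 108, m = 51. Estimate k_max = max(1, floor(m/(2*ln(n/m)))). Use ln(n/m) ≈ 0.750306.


n/m = 108/51 = 36/17.
ln(n/m) ≈ 0.750306.
2*ln(n/m) ≈ 1.500612.
m/(2*ln(n/m)) ≈ 51/1.500612 ≈ 33.9861.
floor = 33.
k_max = max(1, 33) = 33.

33


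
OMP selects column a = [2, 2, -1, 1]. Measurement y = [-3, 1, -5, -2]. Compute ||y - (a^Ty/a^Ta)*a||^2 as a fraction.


a^T a = 10.
a^T y = -1.
coeff = -1/10 = -1/10.
||r||^2 = 389/10.

389/10


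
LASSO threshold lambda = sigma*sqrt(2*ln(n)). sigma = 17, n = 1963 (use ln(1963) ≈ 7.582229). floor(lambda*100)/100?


ln(1963) ≈ 7.582229.
2*ln(n) ≈ 15.164458.
sqrt(2*ln(n)) ≈ sqrt(15.164458) ≈ 3.894157.
lambda ≈ 17*3.894157 = 66.200669.
floor(lambda*100)/100 = 66.20.

66.20


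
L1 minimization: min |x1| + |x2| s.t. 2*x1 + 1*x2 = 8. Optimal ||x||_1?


Axis intercepts:
  x1 = 4, x2 = 0: L1 = 4
  x1 = 0, x2 = 8: L1 = 8
x* = (4, 0)
||x*||_1 = 4.

4


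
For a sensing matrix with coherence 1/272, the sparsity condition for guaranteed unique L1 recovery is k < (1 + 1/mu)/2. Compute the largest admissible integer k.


1/mu = 272.
1 + 1/mu = 273.
(1 + 1/mu)/2 = 136.5 is not an integer, so k_max = floor(136.5) = 136.

136


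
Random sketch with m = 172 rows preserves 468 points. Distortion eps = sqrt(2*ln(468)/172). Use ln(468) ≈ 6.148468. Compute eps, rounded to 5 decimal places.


ln(468) ≈ 6.148468.
2*ln(N)/m ≈ 2*6.148468/172 ≈ 0.07149381.
eps = sqrt(0.07149381) ≈ 0.2673833 ≈ 0.26738.

0.26738


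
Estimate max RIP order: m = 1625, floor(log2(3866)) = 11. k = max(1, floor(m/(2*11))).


floor(log2(3866)) = 11.
2*11 = 22.
m/(2*floor(log2(n))) = 1625/22 ≈ 73.8636.
floor = 73.
k = max(1, 73) = 73.

73


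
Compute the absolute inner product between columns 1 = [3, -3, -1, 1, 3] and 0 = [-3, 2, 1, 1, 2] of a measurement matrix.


Inner product: 3*-3 + -3*2 + -1*1 + 1*1 + 3*2
Products: [-9, -6, -1, 1, 6]
Sum = -9.
|dot| = 9.

9


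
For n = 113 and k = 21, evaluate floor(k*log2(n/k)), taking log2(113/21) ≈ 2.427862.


log2(n/k) = log2(113/21) ≈ 2.427862.
k*log2(n/k) ≈ 21*2.427862 = 50.985102.
floor(50.985102) = 50.

50


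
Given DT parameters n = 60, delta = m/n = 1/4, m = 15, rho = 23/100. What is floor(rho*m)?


m = 1/4*60 = 15.
rho = 23/100.
rho*m = 23/100*15 = 3.45.
k = floor(3.45) = 3.

3


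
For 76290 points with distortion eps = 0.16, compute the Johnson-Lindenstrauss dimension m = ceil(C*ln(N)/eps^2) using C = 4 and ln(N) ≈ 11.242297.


ln(76290) ≈ 11.242297.
eps^2 = 0.16^2 = 0.0256.
C*ln(N)/eps^2 ≈ 4*11.242297/0.0256 ≈ 1756.6089.
m = ceil(1756.6089) = 1757.

1757


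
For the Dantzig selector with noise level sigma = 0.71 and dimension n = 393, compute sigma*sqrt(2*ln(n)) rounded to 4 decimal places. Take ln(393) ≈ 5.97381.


ln(393) ≈ 5.97381.
2*ln(n) ≈ 11.94762.
sqrt(2*ln(n)) ≈ sqrt(11.94762) ≈ 3.456533.
threshold ≈ 0.71*3.456533 = 2.45413843 ≈ 2.4541.

2.4541


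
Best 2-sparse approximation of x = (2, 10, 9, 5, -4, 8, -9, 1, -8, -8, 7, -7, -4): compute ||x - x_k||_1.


Sorted |x_i| descending: [10, 9, 9, 8, 8, 8, 7, 7, 5, 4, 4, 2, 1]
Keep top 2: [10, 9]
Tail entries: [9, 8, 8, 8, 7, 7, 5, 4, 4, 2, 1]
L1 error = sum of tail = 63.

63


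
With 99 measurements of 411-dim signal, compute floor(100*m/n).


100*m/n = 100*99/411 ≈ 24.0876.
floor = 24.

24


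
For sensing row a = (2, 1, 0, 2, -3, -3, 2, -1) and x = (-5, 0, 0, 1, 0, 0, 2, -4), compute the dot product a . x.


Non-zero terms: ['2*-5', '2*1', '2*2', '-1*-4']
Products: [-10, 2, 4, 4]
y = sum = 0.

0


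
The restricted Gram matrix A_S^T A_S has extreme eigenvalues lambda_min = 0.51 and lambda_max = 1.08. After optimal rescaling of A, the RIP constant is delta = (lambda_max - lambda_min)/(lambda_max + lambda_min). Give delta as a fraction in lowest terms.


lambda_max - lambda_min = 1.08 - 0.51 = 0.57.
lambda_max + lambda_min = 1.08 + 0.51 = 1.59.
delta = 0.57/1.59 = 57/159 = 19/53.

19/53


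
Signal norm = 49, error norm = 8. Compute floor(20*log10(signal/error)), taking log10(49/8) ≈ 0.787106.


||x||/||e|| = 49/8.
log10(49/8) ≈ 0.787106.
20*log10(||x||/||e||) ≈ 20*0.787106 = 15.74212.
floor(15.74212) = 15.

15


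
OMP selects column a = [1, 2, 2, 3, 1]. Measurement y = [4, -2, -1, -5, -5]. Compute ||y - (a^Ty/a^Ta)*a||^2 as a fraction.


a^T a = 19.
a^T y = -22.
coeff = -22/19 = -22/19.
||r||^2 = 865/19.

865/19


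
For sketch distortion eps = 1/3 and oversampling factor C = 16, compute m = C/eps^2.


1/eps = 3.
(1/eps)^2 = 9.
m = 16*9 = 144.

144


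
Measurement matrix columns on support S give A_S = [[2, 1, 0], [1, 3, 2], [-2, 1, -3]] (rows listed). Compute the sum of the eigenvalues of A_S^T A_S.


Sum of eigenvalues of A_S^T A_S = trace(A_S^T A_S) = sum of squared column norms of A_S.
A_S^T A_S diagonal: [9, 11, 13].
trace = 9 + 11 + 13 = 33.

33


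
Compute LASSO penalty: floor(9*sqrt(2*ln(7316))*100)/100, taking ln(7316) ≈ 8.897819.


ln(7316) ≈ 8.897819.
2*ln(n) ≈ 17.795638.
sqrt(2*ln(n)) ≈ sqrt(17.795638) ≈ 4.218488.
lambda ≈ 9*4.218488 = 37.966392.
floor(lambda*100)/100 = 37.96.

37.96


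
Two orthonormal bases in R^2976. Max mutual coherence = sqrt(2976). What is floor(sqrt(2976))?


54^2 = 2916 <= 2976 < 3025 = 55^2, so 54 <= sqrt(2976) < 55.
floor(sqrt(2976)) = 54.

54


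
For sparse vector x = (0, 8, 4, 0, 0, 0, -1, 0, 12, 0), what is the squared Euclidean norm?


Non-zero entries: [(1, 8), (2, 4), (6, -1), (8, 12)]
Squares: [64, 16, 1, 144]
||x||_2^2 = sum = 225.

225


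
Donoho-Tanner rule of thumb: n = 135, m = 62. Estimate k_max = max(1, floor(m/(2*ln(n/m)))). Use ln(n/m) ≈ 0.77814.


n/m = 135/62.
ln(n/m) ≈ 0.77814.
2*ln(n/m) ≈ 1.55628.
m/(2*ln(n/m)) ≈ 62/1.55628 ≈ 39.8386.
floor = 39.
k_max = max(1, 39) = 39.

39


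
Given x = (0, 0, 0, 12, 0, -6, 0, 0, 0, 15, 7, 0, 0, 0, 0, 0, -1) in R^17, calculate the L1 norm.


Non-zero entries: [(3, 12), (5, -6), (9, 15), (10, 7), (16, -1)]
Absolute values: [12, 6, 15, 7, 1]
||x||_1 = sum = 41.

41


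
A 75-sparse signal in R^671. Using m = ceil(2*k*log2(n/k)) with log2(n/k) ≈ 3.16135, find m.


log2(n/k) = log2(671/75) ≈ 3.16135.
2*k*log2(n/k) ≈ 2*75*3.16135 = 474.2025.
m = ceil(474.2025) = 475.

475


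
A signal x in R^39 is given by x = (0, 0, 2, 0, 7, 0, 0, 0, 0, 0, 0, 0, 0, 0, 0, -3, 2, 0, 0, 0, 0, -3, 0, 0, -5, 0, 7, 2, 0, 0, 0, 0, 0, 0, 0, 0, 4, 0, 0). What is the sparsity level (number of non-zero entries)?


Non-zero positions: [2, 4, 15, 16, 21, 24, 26, 27, 36].
Sparsity = 9.

9


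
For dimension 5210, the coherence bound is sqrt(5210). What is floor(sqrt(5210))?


72^2 = 5184 <= 5210 < 5329 = 73^2, so 72 <= sqrt(5210) < 73.
floor(sqrt(5210)) = 72.

72


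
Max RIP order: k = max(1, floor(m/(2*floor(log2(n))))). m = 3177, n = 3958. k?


floor(log2(3958)) = 11.
2*11 = 22.
m/(2*floor(log2(n))) = 3177/22 ≈ 144.4091.
floor = 144.
k = max(1, 144) = 144.

144


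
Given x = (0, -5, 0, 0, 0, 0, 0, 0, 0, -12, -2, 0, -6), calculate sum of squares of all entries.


Non-zero entries: [(1, -5), (9, -12), (10, -2), (12, -6)]
Squares: [25, 144, 4, 36]
||x||_2^2 = sum = 209.

209


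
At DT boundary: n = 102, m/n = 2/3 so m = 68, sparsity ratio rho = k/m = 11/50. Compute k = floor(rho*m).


m = 2/3*102 = 68.
rho = 11/50.
rho*m = 11/50*68 = 14.96.
k = floor(14.96) = 14.

14


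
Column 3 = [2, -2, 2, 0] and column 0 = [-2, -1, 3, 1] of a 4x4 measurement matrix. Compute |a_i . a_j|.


Inner product: 2*-2 + -2*-1 + 2*3 + 0*1
Products: [-4, 2, 6, 0]
Sum = 4.
|dot| = 4.

4


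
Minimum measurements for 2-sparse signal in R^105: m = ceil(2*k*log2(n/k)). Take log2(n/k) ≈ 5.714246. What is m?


log2(n/k) = log2(105/2) ≈ 5.714246.
2*k*log2(n/k) ≈ 2*2*5.714246 = 22.856984.
m = ceil(22.856984) = 23.

23


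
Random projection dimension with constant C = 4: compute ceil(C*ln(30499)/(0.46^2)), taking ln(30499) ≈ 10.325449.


ln(30499) ≈ 10.325449.
eps^2 = 0.46^2 = 0.2116.
C*ln(N)/eps^2 ≈ 4*10.325449/0.2116 ≈ 195.1881.
m = ceil(195.1881) = 196.

196


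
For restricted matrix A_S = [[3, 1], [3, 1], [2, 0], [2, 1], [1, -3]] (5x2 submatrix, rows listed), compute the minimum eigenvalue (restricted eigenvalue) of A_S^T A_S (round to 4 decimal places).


A_S^T A_S = [[27, 5], [5, 12]].
trace = 39.
det = 299.
disc = trace^2 - 4*det = 1521 - 4*299 = 325.
sqrt(325) ≈ 18.027756.
lam_min = (39 - sqrt(325))/2 ≈ (39 - 18.027756)/2 = 10.486122 ≈ 10.4861.

10.4861


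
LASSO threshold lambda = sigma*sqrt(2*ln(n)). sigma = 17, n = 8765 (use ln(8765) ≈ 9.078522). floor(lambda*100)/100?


ln(8765) ≈ 9.078522.
2*ln(n) ≈ 18.157044.
sqrt(2*ln(n)) ≈ sqrt(18.157044) ≈ 4.261108.
lambda ≈ 17*4.261108 = 72.438836.
floor(lambda*100)/100 = 72.43.

72.43


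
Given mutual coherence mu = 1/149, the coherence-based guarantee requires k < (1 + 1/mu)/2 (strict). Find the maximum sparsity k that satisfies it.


1/mu = 149.
1 + 1/mu = 150.
(1 + 1/mu)/2 = 75 is an integer and the inequality is strict, so k_max = 75 - 1 = 74.

74


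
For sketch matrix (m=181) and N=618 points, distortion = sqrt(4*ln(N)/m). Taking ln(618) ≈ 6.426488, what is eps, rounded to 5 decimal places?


ln(618) ≈ 6.426488.
4*ln(N)/m ≈ 4*6.426488/181 ≈ 0.14202183.
eps = sqrt(0.14202183) ≈ 0.3768578 ≈ 0.37686.

0.37686


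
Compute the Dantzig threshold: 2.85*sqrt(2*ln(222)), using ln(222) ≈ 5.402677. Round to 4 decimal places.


ln(222) ≈ 5.402677.
2*ln(n) ≈ 10.805354.
sqrt(2*ln(n)) ≈ sqrt(10.805354) ≈ 3.28715.
threshold ≈ 2.85*3.28715 = 9.3683775 ≈ 9.3684.

9.3684


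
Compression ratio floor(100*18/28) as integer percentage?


100*m/n = 100*18/28 ≈ 64.2857.
floor = 64.

64


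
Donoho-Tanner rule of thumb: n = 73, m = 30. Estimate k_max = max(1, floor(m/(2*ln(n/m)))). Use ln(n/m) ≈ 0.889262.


n/m = 73/30.
ln(n/m) ≈ 0.889262.
2*ln(n/m) ≈ 1.778524.
m/(2*ln(n/m)) ≈ 30/1.778524 ≈ 16.8679.
floor = 16.
k_max = max(1, 16) = 16.

16


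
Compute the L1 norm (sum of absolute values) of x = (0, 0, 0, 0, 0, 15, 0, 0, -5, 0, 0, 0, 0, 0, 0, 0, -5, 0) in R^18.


Non-zero entries: [(5, 15), (8, -5), (16, -5)]
Absolute values: [15, 5, 5]
||x||_1 = sum = 25.

25


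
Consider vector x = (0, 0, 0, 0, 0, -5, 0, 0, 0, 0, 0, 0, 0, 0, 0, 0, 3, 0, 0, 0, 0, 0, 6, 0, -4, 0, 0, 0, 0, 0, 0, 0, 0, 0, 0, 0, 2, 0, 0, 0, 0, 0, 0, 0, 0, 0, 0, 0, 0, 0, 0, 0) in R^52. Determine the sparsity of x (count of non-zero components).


Non-zero positions: [5, 16, 22, 24, 36].
Sparsity = 5.

5


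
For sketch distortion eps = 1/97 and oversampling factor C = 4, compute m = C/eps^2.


1/eps = 97.
(1/eps)^2 = 9409.
m = 4*9409 = 37636.

37636


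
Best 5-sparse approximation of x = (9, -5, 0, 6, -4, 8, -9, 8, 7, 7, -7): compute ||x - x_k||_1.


Sorted |x_i| descending: [9, 9, 8, 8, 7, 7, 7, 6, 5, 4, 0]
Keep top 5: [9, 9, 8, 8, 7]
Tail entries: [7, 7, 6, 5, 4, 0]
L1 error = sum of tail = 29.

29


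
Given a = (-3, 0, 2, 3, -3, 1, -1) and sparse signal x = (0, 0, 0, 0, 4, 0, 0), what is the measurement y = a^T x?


Non-zero terms: ['-3*4']
Products: [-12]
y = sum = -12.

-12


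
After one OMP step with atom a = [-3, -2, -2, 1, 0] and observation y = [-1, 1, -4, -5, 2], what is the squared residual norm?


a^T a = 18.
a^T y = 4.
coeff = 4/18 = 2/9.
||r||^2 = 415/9.

415/9


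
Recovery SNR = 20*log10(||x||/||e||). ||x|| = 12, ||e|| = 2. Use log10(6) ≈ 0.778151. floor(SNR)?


||x||/||e|| = 12/2 = 6.
log10(6) ≈ 0.778151.
20*log10(||x||/||e||) ≈ 20*0.778151 = 15.56302.
floor(15.56302) = 15.

15


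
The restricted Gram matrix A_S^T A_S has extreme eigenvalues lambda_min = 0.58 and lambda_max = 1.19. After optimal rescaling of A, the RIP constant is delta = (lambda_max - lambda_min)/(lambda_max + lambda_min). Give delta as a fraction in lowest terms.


lambda_max - lambda_min = 1.19 - 0.58 = 0.61.
lambda_max + lambda_min = 1.19 + 0.58 = 1.77.
delta = 0.61/1.77 = 61/177.

61/177


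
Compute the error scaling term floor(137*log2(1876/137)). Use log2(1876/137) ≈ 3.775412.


log2(n/k) = log2(1876/137) ≈ 3.775412.
k*log2(n/k) ≈ 137*3.775412 = 517.231444.
floor(517.231444) = 517.

517


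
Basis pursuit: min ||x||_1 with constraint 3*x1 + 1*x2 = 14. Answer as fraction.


Axis intercepts:
  x1 = 14/3, x2 = 0: L1 = 14/3
  x1 = 0, x2 = 14: L1 = 14
x* = (14/3, 0)
||x*||_1 = 14/3.

14/3


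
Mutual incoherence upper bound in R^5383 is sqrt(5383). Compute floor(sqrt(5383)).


73^2 = 5329 <= 5383 < 5476 = 74^2, so 73 <= sqrt(5383) < 74.
floor(sqrt(5383)) = 73.

73


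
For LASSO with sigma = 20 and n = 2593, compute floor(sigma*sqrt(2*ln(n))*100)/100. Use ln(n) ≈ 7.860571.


ln(2593) ≈ 7.860571.
2*ln(n) ≈ 15.721142.
sqrt(2*ln(n)) ≈ sqrt(15.721142) ≈ 3.96499.
lambda ≈ 20*3.96499 = 79.2998.
floor(lambda*100)/100 = 79.29.

79.29


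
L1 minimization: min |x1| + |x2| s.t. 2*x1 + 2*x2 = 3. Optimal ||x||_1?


Axis intercepts:
  x1 = 3/2, x2 = 0: L1 = 3/2
  x1 = 0, x2 = 3/2: L1 = 3/2
x* = (3/2, 0)
||x*||_1 = 3/2.

3/2


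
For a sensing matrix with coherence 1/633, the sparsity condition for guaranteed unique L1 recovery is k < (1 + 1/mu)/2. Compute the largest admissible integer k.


1/mu = 633.
1 + 1/mu = 634.
(1 + 1/mu)/2 = 317 is an integer and the inequality is strict, so k_max = 317 - 1 = 316.

316


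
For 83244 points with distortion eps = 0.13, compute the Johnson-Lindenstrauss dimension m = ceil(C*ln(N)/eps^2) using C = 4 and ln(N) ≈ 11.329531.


ln(83244) ≈ 11.329531.
eps^2 = 0.13^2 = 0.0169.
C*ln(N)/eps^2 ≈ 4*11.329531/0.0169 ≈ 2681.5458.
m = ceil(2681.5458) = 2682.

2682


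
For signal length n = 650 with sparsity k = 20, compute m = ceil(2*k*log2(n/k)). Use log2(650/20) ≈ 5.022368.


log2(n/k) = log2(650/20) ≈ 5.022368.
2*k*log2(n/k) ≈ 2*20*5.022368 = 200.89472.
m = ceil(200.89472) = 201.

201


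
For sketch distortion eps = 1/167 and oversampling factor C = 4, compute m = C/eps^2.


1/eps = 167.
(1/eps)^2 = 27889.
m = 4*27889 = 111556.

111556


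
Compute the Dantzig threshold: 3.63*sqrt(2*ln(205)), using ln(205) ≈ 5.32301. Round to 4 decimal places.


ln(205) ≈ 5.32301.
2*ln(n) ≈ 10.64602.
sqrt(2*ln(n)) ≈ sqrt(10.64602) ≈ 3.262824.
threshold ≈ 3.63*3.262824 = 11.84405112 ≈ 11.8441.

11.8441


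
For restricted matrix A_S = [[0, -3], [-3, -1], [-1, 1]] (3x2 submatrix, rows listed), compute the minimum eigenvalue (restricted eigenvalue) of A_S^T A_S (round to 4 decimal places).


A_S^T A_S = [[10, 2], [2, 11]].
trace = 21.
det = 106.
disc = trace^2 - 4*det = 441 - 4*106 = 17.
sqrt(17) ≈ 4.123106.
lam_min = (21 - sqrt(17))/2 ≈ (21 - 4.123106)/2 = 8.438447 ≈ 8.4384.

8.4384


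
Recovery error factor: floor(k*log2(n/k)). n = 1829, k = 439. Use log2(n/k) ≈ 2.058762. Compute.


log2(n/k) = log2(1829/439) ≈ 2.058762.
k*log2(n/k) ≈ 439*2.058762 = 903.796518.
floor(903.796518) = 903.

903


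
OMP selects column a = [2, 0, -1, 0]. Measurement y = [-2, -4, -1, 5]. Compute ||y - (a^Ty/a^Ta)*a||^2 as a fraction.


a^T a = 5.
a^T y = -3.
coeff = -3/5 = -3/5.
||r||^2 = 221/5.

221/5


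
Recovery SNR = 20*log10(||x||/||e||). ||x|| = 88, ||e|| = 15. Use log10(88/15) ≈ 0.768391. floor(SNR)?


||x||/||e|| = 88/15.
log10(88/15) ≈ 0.768391.
20*log10(||x||/||e||) ≈ 20*0.768391 = 15.36782.
floor(15.36782) = 15.

15


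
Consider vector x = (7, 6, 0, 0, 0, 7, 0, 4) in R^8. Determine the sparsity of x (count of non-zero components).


Non-zero positions: [0, 1, 5, 7].
Sparsity = 4.

4


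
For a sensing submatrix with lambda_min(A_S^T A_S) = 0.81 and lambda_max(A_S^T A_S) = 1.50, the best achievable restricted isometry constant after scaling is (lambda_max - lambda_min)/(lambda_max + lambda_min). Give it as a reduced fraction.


lambda_max - lambda_min = 1.50 - 0.81 = 0.69.
lambda_max + lambda_min = 1.50 + 0.81 = 2.31.
delta = 0.69/2.31 = 69/231 = 23/77.

23/77


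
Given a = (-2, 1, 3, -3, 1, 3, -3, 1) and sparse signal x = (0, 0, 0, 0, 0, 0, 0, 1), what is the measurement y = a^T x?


Non-zero terms: ['1*1']
Products: [1]
y = sum = 1.

1


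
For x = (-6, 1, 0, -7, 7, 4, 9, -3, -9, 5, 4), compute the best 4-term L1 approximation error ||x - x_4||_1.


Sorted |x_i| descending: [9, 9, 7, 7, 6, 5, 4, 4, 3, 1, 0]
Keep top 4: [9, 9, 7, 7]
Tail entries: [6, 5, 4, 4, 3, 1, 0]
L1 error = sum of tail = 23.

23


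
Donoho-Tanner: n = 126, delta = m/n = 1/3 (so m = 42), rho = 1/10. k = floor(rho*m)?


m = 1/3*126 = 42.
rho = 1/10.
rho*m = 1/10*42 = 4.2.
k = floor(4.2) = 4.

4


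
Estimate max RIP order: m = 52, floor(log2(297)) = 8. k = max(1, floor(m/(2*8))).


floor(log2(297)) = 8.
2*8 = 16.
m/(2*floor(log2(n))) = 52/16 ≈ 3.25.
floor = 3.
k = max(1, 3) = 3.

3


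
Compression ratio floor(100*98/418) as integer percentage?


100*m/n = 100*98/418 ≈ 23.445.
floor = 23.

23


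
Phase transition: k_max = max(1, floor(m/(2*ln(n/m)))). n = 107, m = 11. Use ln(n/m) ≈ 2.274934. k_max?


n/m = 107/11.
ln(n/m) ≈ 2.274934.
2*ln(n/m) ≈ 4.549868.
m/(2*ln(n/m)) ≈ 11/4.549868 ≈ 2.4177.
floor = 2.
k_max = max(1, 2) = 2.

2


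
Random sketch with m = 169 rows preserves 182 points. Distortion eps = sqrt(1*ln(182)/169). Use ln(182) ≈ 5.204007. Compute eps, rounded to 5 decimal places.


ln(182) ≈ 5.204007.
1*ln(N)/m ≈ 1*5.204007/169 ≈ 0.03079294.
eps = sqrt(0.03079294) ≈ 0.1754792 ≈ 0.17548.

0.17548


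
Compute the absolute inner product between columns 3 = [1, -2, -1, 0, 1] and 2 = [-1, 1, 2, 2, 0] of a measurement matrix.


Inner product: 1*-1 + -2*1 + -1*2 + 0*2 + 1*0
Products: [-1, -2, -2, 0, 0]
Sum = -5.
|dot| = 5.

5


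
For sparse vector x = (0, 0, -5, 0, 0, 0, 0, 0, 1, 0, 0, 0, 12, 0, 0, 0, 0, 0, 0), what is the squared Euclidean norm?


Non-zero entries: [(2, -5), (8, 1), (12, 12)]
Squares: [25, 1, 144]
||x||_2^2 = sum = 170.

170


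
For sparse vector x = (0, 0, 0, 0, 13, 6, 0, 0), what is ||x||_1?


Non-zero entries: [(4, 13), (5, 6)]
Absolute values: [13, 6]
||x||_1 = sum = 19.

19


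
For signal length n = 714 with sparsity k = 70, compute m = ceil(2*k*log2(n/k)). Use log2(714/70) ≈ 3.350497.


log2(n/k) = log2(714/70) ≈ 3.350497.
2*k*log2(n/k) ≈ 2*70*3.350497 = 469.06958.
m = ceil(469.06958) = 470.

470


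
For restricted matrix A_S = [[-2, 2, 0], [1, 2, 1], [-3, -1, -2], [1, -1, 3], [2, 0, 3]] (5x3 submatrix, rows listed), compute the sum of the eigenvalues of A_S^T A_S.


Sum of eigenvalues of A_S^T A_S = trace(A_S^T A_S) = sum of squared column norms of A_S.
A_S^T A_S diagonal: [19, 10, 23].
trace = 19 + 10 + 23 = 52.

52


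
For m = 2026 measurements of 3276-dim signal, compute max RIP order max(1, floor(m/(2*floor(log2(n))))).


floor(log2(3276)) = 11.
2*11 = 22.
m/(2*floor(log2(n))) = 2026/22 ≈ 92.0909.
floor = 92.
k = max(1, 92) = 92.

92


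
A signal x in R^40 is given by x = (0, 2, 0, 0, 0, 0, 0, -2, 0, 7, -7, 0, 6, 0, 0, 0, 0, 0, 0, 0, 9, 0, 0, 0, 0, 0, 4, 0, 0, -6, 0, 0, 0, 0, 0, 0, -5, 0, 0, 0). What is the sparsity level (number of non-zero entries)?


Non-zero positions: [1, 7, 9, 10, 12, 20, 26, 29, 36].
Sparsity = 9.

9


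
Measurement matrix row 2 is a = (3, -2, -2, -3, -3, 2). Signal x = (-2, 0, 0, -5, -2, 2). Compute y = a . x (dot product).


Non-zero terms: ['3*-2', '-3*-5', '-3*-2', '2*2']
Products: [-6, 15, 6, 4]
y = sum = 19.

19


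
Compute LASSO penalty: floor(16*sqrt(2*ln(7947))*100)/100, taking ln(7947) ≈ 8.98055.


ln(7947) ≈ 8.98055.
2*ln(n) ≈ 17.9611.
sqrt(2*ln(n)) ≈ sqrt(17.9611) ≈ 4.238054.
lambda ≈ 16*4.238054 = 67.808864.
floor(lambda*100)/100 = 67.80.

67.80


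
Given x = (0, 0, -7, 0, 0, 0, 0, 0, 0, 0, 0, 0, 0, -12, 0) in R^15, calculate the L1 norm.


Non-zero entries: [(2, -7), (13, -12)]
Absolute values: [7, 12]
||x||_1 = sum = 19.

19


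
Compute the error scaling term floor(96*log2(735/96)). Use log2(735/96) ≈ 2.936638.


log2(n/k) = log2(735/96) ≈ 2.936638.
k*log2(n/k) ≈ 96*2.936638 = 281.917248.
floor(281.917248) = 281.

281


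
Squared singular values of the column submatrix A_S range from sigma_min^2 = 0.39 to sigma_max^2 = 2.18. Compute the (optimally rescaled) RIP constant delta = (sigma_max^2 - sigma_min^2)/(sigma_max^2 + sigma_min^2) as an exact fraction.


lambda_max - lambda_min = 2.18 - 0.39 = 1.79.
lambda_max + lambda_min = 2.18 + 0.39 = 2.57.
delta = 1.79/2.57 = 179/257.

179/257


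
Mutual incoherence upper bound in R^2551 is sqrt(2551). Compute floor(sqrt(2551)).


50^2 = 2500 <= 2551 < 2601 = 51^2, so 50 <= sqrt(2551) < 51.
floor(sqrt(2551)) = 50.

50


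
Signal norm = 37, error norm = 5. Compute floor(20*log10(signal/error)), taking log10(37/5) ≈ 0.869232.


||x||/||e|| = 37/5.
log10(37/5) ≈ 0.869232.
20*log10(||x||/||e||) ≈ 20*0.869232 = 17.38464.
floor(17.38464) = 17.

17


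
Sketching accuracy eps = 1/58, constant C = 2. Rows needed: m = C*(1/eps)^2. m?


1/eps = 58.
(1/eps)^2 = 3364.
m = 2*3364 = 6728.

6728


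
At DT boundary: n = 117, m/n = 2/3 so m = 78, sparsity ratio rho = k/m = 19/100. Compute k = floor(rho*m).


m = 2/3*117 = 78.
rho = 19/100.
rho*m = 19/100*78 = 14.82.
k = floor(14.82) = 14.

14


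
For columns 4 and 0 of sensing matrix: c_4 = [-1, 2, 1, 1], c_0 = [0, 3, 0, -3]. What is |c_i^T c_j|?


Inner product: -1*0 + 2*3 + 1*0 + 1*-3
Products: [0, 6, 0, -3]
Sum = 3.
|dot| = 3.

3


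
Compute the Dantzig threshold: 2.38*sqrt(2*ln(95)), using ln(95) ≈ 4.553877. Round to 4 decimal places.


ln(95) ≈ 4.553877.
2*ln(n) ≈ 9.107754.
sqrt(2*ln(n)) ≈ sqrt(9.107754) ≈ 3.017906.
threshold ≈ 2.38*3.017906 = 7.18261628 ≈ 7.1826.

7.1826


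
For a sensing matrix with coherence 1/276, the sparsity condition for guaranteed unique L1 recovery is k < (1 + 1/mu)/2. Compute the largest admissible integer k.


1/mu = 276.
1 + 1/mu = 277.
(1 + 1/mu)/2 = 138.5 is not an integer, so k_max = floor(138.5) = 138.

138


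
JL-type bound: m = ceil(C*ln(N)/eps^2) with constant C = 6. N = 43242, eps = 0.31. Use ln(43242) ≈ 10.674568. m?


ln(43242) ≈ 10.674568.
eps^2 = 0.31^2 = 0.0961.
C*ln(N)/eps^2 ≈ 6*10.674568/0.0961 ≈ 666.4663.
m = ceil(666.4663) = 667.

667


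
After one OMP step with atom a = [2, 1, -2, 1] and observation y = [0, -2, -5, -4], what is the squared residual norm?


a^T a = 10.
a^T y = 4.
coeff = 4/10 = 2/5.
||r||^2 = 217/5.

217/5


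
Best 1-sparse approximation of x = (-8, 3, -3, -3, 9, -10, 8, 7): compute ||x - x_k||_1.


Sorted |x_i| descending: [10, 9, 8, 8, 7, 3, 3, 3]
Keep top 1: [10]
Tail entries: [9, 8, 8, 7, 3, 3, 3]
L1 error = sum of tail = 41.

41


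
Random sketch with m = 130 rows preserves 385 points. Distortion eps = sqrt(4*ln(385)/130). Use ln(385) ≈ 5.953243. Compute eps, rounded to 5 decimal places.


ln(385) ≈ 5.953243.
4*ln(N)/m ≈ 4*5.953243/130 ≈ 0.18317671.
eps = sqrt(0.18317671) ≈ 0.4279915 ≈ 0.42799.

0.42799


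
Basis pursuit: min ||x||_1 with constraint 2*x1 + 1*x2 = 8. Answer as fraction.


Axis intercepts:
  x1 = 4, x2 = 0: L1 = 4
  x1 = 0, x2 = 8: L1 = 8
x* = (4, 0)
||x*||_1 = 4.

4


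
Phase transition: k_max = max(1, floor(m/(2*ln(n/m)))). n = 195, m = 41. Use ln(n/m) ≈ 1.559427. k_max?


n/m = 195/41.
ln(n/m) ≈ 1.559427.
2*ln(n/m) ≈ 3.118854.
m/(2*ln(n/m)) ≈ 41/3.118854 ≈ 13.1459.
floor = 13.
k_max = max(1, 13) = 13.

13


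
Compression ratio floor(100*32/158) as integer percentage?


100*m/n = 100*32/158 ≈ 20.2532.
floor = 20.

20


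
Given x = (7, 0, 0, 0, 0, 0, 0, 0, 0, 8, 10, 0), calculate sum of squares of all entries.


Non-zero entries: [(0, 7), (9, 8), (10, 10)]
Squares: [49, 64, 100]
||x||_2^2 = sum = 213.

213


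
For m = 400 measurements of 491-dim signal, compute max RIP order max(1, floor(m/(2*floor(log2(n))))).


floor(log2(491)) = 8.
2*8 = 16.
m/(2*floor(log2(n))) = 400/16 ≈ 25.0.
floor = 25.
k = max(1, 25) = 25.

25


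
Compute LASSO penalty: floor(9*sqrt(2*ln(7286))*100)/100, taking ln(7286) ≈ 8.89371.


ln(7286) ≈ 8.89371.
2*ln(n) ≈ 17.78742.
sqrt(2*ln(n)) ≈ sqrt(17.78742) ≈ 4.217513.
lambda ≈ 9*4.217513 = 37.957617.
floor(lambda*100)/100 = 37.95.

37.95
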